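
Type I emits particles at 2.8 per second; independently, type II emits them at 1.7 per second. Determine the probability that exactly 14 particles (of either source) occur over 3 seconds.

0.1050

Independent Poisson processes superpose: combined rate λ = 2.8 + 1.7 = 4.5 per second.
Over the interval, μ = 4.5 × 3 = 13.5 (3 seconds).
P(N = 14) = e^(−13.5) · 13.5^14/14! ≈ 0.1050.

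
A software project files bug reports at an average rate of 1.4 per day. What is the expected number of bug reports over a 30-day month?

E[N] = λt = 1.4 × 30 = 42 (a 30-day month = 30 days).

42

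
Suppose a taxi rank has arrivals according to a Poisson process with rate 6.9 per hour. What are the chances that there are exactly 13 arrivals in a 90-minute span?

0.0804

Over the interval, μ = 6.9 × 1.5 = 10.35 (a 90-minute span = 1.5 hours).
P(N = 13) = e^(−μ) μ^13/13! = e^(−10.35) · 10.35^13/6227020800 ≈ 0.0804.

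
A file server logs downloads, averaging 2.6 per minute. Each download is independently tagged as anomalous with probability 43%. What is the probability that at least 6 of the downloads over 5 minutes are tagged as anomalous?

0.4864

Thinning: the downloads that are tagged as anomalous themselves form a Poisson process with rate 0.43 × 2.6 = 1.118 per minute.
Over the interval, μ = 1.118 × 5 = 5.59 (5 minutes).
P(N ≥ 6) = 1 − P(N ≤ 5) ≈ 0.4864.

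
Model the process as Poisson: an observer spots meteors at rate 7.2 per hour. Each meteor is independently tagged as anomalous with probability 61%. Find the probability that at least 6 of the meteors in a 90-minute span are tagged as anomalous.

Thinning: the meteors that are tagged as anomalous themselves form a Poisson process with rate 0.61 × 7.2 = 4.392 per hour.
Over the interval, μ = 4.392 × 1.5 = 6.588 (a 90-minute span = 1.5 hours).
P(N ≥ 6) = 1 − P(N ≤ 5) ≈ 0.6436.

0.6436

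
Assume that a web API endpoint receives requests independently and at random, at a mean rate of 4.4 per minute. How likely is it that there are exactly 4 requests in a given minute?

0.1917

With mean μ = 4.4 per minute,
P(N = 4) = e^(−μ) μ^4/4! = e^(−4.4) · 4.4^4/24 ≈ 0.1917.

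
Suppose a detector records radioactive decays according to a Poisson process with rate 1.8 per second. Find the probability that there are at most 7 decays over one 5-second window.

Over the interval, μ = 1.8 × 5 = 9 (a 5-second window = 5 seconds).
P(N ≤ 7) = Σ_{j=0}^{7} e^(−μ) μ^j/j! ≈ 0.3239.

0.3239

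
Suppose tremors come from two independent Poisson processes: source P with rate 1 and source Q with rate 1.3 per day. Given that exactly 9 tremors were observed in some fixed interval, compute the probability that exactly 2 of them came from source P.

Given the total, each event is independently from source P with probability p = λ_P/(λ_P+λ_Q) = 1/2.3 ≈ 0.4348.
So K ~ Binomial(9, 1/2.3): P(K = 2) = C(9,2) · (1/2.3)^2 · (1.3/2.3)^7 ≈ 0.1254.

0.1254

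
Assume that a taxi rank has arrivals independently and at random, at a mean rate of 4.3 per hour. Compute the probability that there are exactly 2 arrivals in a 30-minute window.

0.2692

Over the interval, μ = 4.3 × 0.5 = 2.15 (a 30-minute window = 0.5 hours).
P(N = 2) = e^(−μ) μ^2/2! = e^(−2.15) · 2.15^2/2 ≈ 0.2692.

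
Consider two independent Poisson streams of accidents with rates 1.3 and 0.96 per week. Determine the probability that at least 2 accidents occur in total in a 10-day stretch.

0.8325

Independent Poisson processes superpose: combined rate λ = 1.3 + 0.96 = 2.26 per week.
Over the interval, μ = 2.26 × 10/7 ≈ 3.22857 (a 10-day stretch = 10/7 weeks).
P(N ≥ 2) = 1 − P(N ≤ 1) ≈ 0.8325.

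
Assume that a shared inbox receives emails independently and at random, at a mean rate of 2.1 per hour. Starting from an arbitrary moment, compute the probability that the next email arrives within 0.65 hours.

0.7446

Inter-arrival times are exponential with rate λ = 2.1 per hour.
P(T ≤ 0.65) = 1 − e^(−λt) = 1 − e^(−2.1 × 0.65) = 1 − e^(−1.365) ≈ 0.7446.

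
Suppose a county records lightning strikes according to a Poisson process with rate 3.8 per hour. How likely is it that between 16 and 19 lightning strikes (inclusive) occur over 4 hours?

0.3162

Over the interval, μ = 3.8 × 4 = 15.2 (4 hours).
P(16 ≤ N ≤ 19) = Σ_{j=16}^{19} e^(−15.2) · 15.2^j/j! ≈ 0.3162.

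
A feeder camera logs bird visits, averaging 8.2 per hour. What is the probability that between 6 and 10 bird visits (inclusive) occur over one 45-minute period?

0.5290

Over the interval, μ = 8.2 × 0.75 = 6.15 (a 45-minute period = 0.75 hours).
P(6 ≤ N ≤ 10) = Σ_{j=6}^{10} e^(−6.15) · 6.15^j/j! ≈ 0.5290.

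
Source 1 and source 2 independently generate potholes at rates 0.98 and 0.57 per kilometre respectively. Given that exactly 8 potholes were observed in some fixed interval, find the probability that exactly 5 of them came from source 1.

0.2814

Given the total, each event is independently from source 1 with probability p = λ_1/(λ_1+λ_2) = 0.98/1.55 ≈ 0.6323.
So K ~ Binomial(8, 0.98/1.55): P(K = 5) = C(8,5) · (0.98/1.55)^5 · (0.57/1.55)^3 ≈ 0.2814.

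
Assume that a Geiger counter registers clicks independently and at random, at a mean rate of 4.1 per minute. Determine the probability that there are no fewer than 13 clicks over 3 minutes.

Over the interval, μ = 4.1 × 3 = 12.3 (3 minutes).
P(N ≥ 13) = 1 − P(N ≤ 12) = 1 − Σ_{j=0}^{12} e^(−μ) μ^j/j! ≈ 0.4583.

0.4583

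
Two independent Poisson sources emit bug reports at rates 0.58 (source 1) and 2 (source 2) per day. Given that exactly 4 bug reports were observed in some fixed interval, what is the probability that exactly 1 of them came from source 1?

Given the total, each event is independently from source 1 with probability p = λ_1/(λ_1+λ_2) = 0.58/2.58 ≈ 0.2248.
So K ~ Binomial(4, 0.58/2.58): P(K = 1) = C(4,1) · (0.58/2.58)^1 · (2/2.58)^3 ≈ 0.4189.

0.4189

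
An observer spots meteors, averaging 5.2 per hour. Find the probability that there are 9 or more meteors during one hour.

0.0819

With mean μ = 5.2 per hour,
P(N ≥ 9) = 1 − P(N ≤ 8) = 1 − Σ_{j=0}^{8} e^(−μ) μ^j/j! ≈ 0.0819.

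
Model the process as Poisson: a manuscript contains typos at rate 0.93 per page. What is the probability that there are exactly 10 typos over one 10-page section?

Over the interval, μ = 0.93 × 10 = 9.3 (a 10-page section = 10 pages).
P(N = 10) = e^(−μ) μ^10/10! = e^(−9.3) · 9.3^10/3628800 ≈ 0.1219.

0.1219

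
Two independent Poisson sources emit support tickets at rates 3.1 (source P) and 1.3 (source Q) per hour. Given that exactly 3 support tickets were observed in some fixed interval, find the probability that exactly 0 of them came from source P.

0.0258

Given the total, each event is independently from source P with probability p = λ_P/(λ_P+λ_Q) = 3.1/4.4 ≈ 0.7045.
So K ~ Binomial(3, 3.1/4.4): P(K = 0) = C(3,0) · (3.1/4.4)^0 · (1.3/4.4)^3 ≈ 0.0258.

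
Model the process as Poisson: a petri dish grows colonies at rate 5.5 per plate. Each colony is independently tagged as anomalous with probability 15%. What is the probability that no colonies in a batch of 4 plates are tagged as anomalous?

Thinning: the colonies that are tagged as anomalous themselves form a Poisson process with rate 0.15 × 5.5 = 0.825 per plate.
Over the interval, μ = 0.825 × 4 = 3.3 (a batch of 4 plates = 4 plates).
P(N = 0) = e^(−3.3) · 3.3^0/0! ≈ 0.0369.

0.0369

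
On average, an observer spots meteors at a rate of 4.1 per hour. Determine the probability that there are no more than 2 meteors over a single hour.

With mean μ = 4.1 per hour,
P(N ≤ 2) = Σ_{j=0}^{2} e^(−μ) μ^j/j! ≈ 0.2238.

0.2238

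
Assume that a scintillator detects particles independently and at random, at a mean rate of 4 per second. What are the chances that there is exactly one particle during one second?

0.0733

With mean μ = 4 per second,
P(N = 1) = e^(−μ) μ^1/1! = e^(−4) · 4^1/1 ≈ 0.0733.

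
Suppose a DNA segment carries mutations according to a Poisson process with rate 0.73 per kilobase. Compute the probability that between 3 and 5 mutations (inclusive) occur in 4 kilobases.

0.4826

Over the interval, μ = 0.73 × 4 = 2.92 (4 kilobases).
P(3 ≤ N ≤ 5) = Σ_{j=3}^{5} e^(−2.92) · 2.92^j/j! ≈ 0.4826.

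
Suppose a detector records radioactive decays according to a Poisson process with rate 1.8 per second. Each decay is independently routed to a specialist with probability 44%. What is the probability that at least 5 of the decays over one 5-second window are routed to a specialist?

0.3633

Thinning: the decays that are routed to a specialist themselves form a Poisson process with rate 0.44 × 1.8 = 0.792 per second.
Over the interval, μ = 0.792 × 5 = 3.96 (a 5-second window = 5 seconds).
P(N ≥ 5) = 1 − P(N ≤ 4) ≈ 0.3633.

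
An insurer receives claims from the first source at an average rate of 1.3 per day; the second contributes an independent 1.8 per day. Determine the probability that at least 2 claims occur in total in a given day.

0.8153

Independent Poisson processes superpose: combined rate λ = 1.3 + 1.8 = 3.1 per day.
So μ = 3.1.
P(N ≥ 2) = 1 − P(N ≤ 1) ≈ 0.8153.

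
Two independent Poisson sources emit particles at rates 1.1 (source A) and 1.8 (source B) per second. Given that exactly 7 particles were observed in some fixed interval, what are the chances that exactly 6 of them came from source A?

0.0129

Given the total, each event is independently from source A with probability p = λ_A/(λ_A+λ_B) = 1.1/2.9 ≈ 0.3793.
So K ~ Binomial(7, 1.1/2.9): P(K = 6) = C(7,6) · (1.1/2.9)^6 · (1.8/2.9)^1 ≈ 0.0129.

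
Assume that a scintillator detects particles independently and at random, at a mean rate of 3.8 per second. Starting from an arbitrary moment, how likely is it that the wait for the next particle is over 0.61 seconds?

0.0985

The wait for the next event is exponential with rate λ = 3.8 per second.
P(T > 0.61) = e^(−λt) = e^(−3.8 × 0.61) = e^(−2.318) ≈ 0.0985.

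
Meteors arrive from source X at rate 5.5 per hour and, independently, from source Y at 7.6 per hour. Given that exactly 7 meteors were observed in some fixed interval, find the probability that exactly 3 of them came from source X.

0.2934

Given the total, each event is independently from source X with probability p = λ_X/(λ_X+λ_Y) = 5.5/13.1 ≈ 0.4198.
So K ~ Binomial(7, 5.5/13.1): P(K = 3) = C(7,3) · (5.5/13.1)^3 · (7.6/13.1)^4 ≈ 0.2934.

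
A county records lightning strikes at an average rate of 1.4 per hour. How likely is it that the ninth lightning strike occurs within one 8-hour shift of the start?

Over the interval, μ = 1.4 × 8 = 11.2 (an 8-hour shift = 8 hours).
The ninth arrival falls in the interval iff at least 9 events occur there: P(S_9 ≤ t) = P(N ≥ 9) = 1 − P(N ≤ 8) ≈ 0.7853.

0.7853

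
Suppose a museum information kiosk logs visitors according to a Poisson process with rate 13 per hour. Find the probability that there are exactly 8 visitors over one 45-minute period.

Over the interval, μ = 13 × 0.75 = 9.75 (a 45-minute period = 0.75 hours).
P(N = 8) = e^(−μ) μ^8/8! = e^(−9.75) · 9.75^8/40320 ≈ 0.1181.

0.1181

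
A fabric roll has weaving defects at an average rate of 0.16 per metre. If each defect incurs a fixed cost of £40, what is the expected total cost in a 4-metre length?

£25.6

E[N] = 0.16 × 4 = 0.64 (a 4-metre length = 4 metres); E[cost] = 0.64 × £40 = £25.6.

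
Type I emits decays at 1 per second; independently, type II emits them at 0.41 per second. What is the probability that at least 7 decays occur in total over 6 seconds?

0.7395

Independent Poisson processes superpose: combined rate λ = 1 + 0.41 = 1.41 per second.
Over the interval, μ = 1.41 × 6 = 8.46 (6 seconds).
P(N ≥ 7) = 1 − P(N ≤ 6) ≈ 0.7395.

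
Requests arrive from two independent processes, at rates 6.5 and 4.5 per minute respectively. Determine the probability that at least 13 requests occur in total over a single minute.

Independent Poisson processes superpose: combined rate λ = 6.5 + 4.5 = 11 per minute.
So μ = 11.
P(N ≥ 13) = 1 − P(N ≤ 12) ≈ 0.3113.

0.3113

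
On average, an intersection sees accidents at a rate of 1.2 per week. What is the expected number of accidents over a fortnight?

2.4

E[N] = λt = 1.2 × 2 = 2.4 (a fortnight = 2 weeks).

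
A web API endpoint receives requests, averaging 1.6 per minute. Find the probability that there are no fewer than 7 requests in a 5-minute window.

0.6866

Over the interval, μ = 1.6 × 5 = 8 (a 5-minute window = 5 minutes).
P(N ≥ 7) = 1 − P(N ≤ 6) = 1 − Σ_{j=0}^{6} e^(−μ) μ^j/j! ≈ 0.6866.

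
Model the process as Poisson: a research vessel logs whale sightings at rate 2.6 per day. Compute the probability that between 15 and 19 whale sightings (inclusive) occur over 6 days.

0.4335

Over the interval, μ = 2.6 × 6 = 15.6 (6 days).
P(15 ≤ N ≤ 19) = Σ_{j=15}^{19} e^(−15.6) · 15.6^j/j! ≈ 0.4335.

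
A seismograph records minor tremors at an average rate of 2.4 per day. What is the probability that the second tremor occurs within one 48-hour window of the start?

0.9523

Over the interval, μ = 2.4 × 2 = 4.8 (a 48-hour window = 2 days).
The second arrival falls in the interval iff at least 2 events occur there: P(S_2 ≤ t) = P(N ≥ 2) = 1 − P(N ≤ 1) ≈ 0.9523.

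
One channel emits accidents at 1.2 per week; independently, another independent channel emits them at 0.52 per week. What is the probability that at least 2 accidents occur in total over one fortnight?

Independent Poisson processes superpose: combined rate λ = 1.2 + 0.52 = 1.72 per week.
Over the interval, μ = 1.72 × 2 = 3.44 (a fortnight = 2 weeks).
P(N ≥ 2) = 1 − P(N ≤ 1) ≈ 0.8576.

0.8576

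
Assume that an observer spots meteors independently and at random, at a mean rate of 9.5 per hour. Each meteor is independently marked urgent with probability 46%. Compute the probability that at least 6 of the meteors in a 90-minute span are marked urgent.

Thinning: the meteors that are marked urgent themselves form a Poisson process with rate 0.46 × 9.5 = 4.37 per hour.
Over the interval, μ = 4.37 × 1.5 = 6.555 (a 90-minute span = 1.5 hours).
P(N ≥ 6) = 1 − P(N ≤ 5) ≈ 0.6389.

0.6389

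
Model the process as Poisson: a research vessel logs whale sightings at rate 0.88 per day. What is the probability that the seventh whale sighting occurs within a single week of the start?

Over the interval, μ = 0.88 × 7 = 6.16 (a week = 7 days).
The seventh arrival falls in the interval iff at least 7 events occur there: P(S_7 ≤ t) = P(N ≥ 7) = 1 − P(N ≤ 6) ≈ 0.4194.

0.4194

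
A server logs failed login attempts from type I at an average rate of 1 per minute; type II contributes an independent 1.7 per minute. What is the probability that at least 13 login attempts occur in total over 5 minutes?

Independent Poisson processes superpose: combined rate λ = 1 + 1.7 = 2.7 per minute.
Over the interval, μ = 2.7 × 5 = 13.5 (5 minutes).
P(N ≥ 13) = 1 − P(N ≤ 12) ≈ 0.5907.

0.5907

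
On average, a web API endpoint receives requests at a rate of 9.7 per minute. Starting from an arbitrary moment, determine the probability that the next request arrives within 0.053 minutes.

Inter-arrival times are exponential with rate λ = 9.7 per minute.
P(T ≤ 0.053) = 1 − e^(−λt) = 1 − e^(−9.7 × 0.053) = 1 − e^(−0.5141) ≈ 0.4020.

0.4020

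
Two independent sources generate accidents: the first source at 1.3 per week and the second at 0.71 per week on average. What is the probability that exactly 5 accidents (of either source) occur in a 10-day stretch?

Independent Poisson processes superpose: combined rate λ = 1.3 + 0.71 = 2.01 per week.
Over the interval, μ = 2.01 × 10/7 ≈ 2.87143 (a 10-day stretch = 10/7 weeks).
P(N = 5) = e^(−2.87143) · 2.87143^5/5! ≈ 0.0921.

0.0921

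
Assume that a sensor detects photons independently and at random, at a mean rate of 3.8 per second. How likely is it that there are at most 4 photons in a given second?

With mean μ = 3.8 per second,
P(N ≤ 4) = Σ_{j=0}^{4} e^(−μ) μ^j/j! ≈ 0.6678.

0.6678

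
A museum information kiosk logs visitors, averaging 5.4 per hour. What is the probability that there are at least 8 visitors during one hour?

With mean μ = 5.4 per hour,
P(N ≥ 8) = 1 − P(N ≤ 7) = 1 − Σ_{j=0}^{7} e^(−μ) μ^j/j! ≈ 0.1783.

0.1783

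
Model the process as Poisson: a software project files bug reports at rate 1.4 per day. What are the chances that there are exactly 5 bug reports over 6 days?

Over the interval, μ = 1.4 × 6 = 8.4 (6 days).
P(N = 5) = e^(−μ) μ^5/5! = e^(−8.4) · 8.4^5/120 ≈ 0.0784.

0.0784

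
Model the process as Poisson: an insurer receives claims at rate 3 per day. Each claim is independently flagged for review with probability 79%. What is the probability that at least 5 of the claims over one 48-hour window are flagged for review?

Thinning: the claims that are flagged for review themselves form a Poisson process with rate 0.79 × 3 = 2.37 per day.
Over the interval, μ = 2.37 × 2 = 4.74 (a 48-hour window = 2 days).
P(N ≥ 5) = 1 − P(N ≤ 4) ≈ 0.5128.

0.5128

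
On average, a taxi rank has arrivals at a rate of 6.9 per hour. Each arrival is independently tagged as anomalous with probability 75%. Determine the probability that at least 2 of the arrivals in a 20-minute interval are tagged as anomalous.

Thinning: the arrivals that are tagged as anomalous themselves form a Poisson process with rate 0.75 × 6.9 = 5.175 per hour.
Over the interval, μ = 5.175 × 1/3 = 1.725 (a 20-minute interval = 1/3 hours).
P(N ≥ 2) = 1 − P(N ≤ 1) ≈ 0.5145.

0.5145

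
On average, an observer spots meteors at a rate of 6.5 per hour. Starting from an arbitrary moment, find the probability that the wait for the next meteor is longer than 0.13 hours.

The wait for the next event is exponential with rate λ = 6.5 per hour.
P(T > 0.13) = e^(−λt) = e^(−6.5 × 0.13) = e^(−0.845) ≈ 0.4296.

0.4296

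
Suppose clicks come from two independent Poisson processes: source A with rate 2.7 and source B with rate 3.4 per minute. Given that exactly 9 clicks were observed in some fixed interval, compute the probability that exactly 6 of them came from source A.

Given the total, each event is independently from source A with probability p = λ_A/(λ_A+λ_B) = 2.7/6.1 ≈ 0.4426.
So K ~ Binomial(9, 2.7/6.1): P(K = 6) = C(9,6) · (2.7/6.1)^6 · (3.4/6.1)^3 ≈ 0.1094.

0.1094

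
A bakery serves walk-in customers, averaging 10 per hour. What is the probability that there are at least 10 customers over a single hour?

With mean μ = 10 per hour,
P(N ≥ 10) = 1 − P(N ≤ 9) = 1 − Σ_{j=0}^{9} e^(−μ) μ^j/j! ≈ 0.5421.

0.5421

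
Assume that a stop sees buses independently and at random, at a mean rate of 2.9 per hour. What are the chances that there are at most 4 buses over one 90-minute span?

Over the interval, μ = 2.9 × 1.5 = 4.35 (a 90-minute span = 1.5 hours).
P(N ≤ 4) = Σ_{j=0}^{4} e^(−μ) μ^j/j! ≈ 0.5608.

0.5608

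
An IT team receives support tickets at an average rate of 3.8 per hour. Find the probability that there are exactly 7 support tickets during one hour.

With mean μ = 3.8 per hour,
P(N = 7) = e^(−μ) μ^7/7! = e^(−3.8) · 3.8^7/5040 ≈ 0.0508.

0.0508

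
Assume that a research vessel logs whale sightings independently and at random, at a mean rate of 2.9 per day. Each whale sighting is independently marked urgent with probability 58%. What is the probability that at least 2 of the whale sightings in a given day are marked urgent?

0.5011

Thinning: the whale sightings that are marked urgent themselves form a Poisson process with rate 0.58 × 2.9 = 1.682 per day.
So μ = 1.682.
P(N ≥ 2) = 1 − P(N ≤ 1) ≈ 0.5011.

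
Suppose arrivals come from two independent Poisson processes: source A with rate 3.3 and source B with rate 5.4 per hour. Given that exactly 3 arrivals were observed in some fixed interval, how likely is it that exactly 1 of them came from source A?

Given the total, each event is independently from source A with probability p = λ_A/(λ_A+λ_B) = 3.3/8.7 ≈ 0.3793.
So K ~ Binomial(3, 3.3/8.7): P(K = 1) = C(3,1) · (3.3/8.7)^1 · (5.4/8.7)^2 ≈ 0.4384.

0.4384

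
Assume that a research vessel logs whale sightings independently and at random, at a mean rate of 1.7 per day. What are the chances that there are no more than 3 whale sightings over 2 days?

Over the interval, μ = 1.7 × 2 = 3.4 (2 days).
P(N ≤ 3) = Σ_{j=0}^{3} e^(−μ) μ^j/j! ≈ 0.5584.

0.5584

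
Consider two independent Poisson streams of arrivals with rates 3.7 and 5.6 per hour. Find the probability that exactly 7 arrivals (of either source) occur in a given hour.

Independent Poisson processes superpose: combined rate λ = 3.7 + 5.6 = 9.3 per hour.
So μ = 9.3.
P(N = 7) = e^(−9.3) · 9.3^7/7! ≈ 0.1091.

0.1091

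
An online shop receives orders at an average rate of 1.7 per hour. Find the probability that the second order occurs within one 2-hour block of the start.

0.8532

Over the interval, μ = 1.7 × 2 = 3.4 (a 2-hour block = 2 hours).
The second arrival falls in the interval iff at least 2 events occur there: P(S_2 ≤ t) = P(N ≥ 2) = 1 − P(N ≤ 1) ≈ 0.8532.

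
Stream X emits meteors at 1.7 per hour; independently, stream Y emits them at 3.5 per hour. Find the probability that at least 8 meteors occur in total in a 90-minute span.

Independent Poisson processes superpose: combined rate λ = 1.7 + 3.5 = 5.2 per hour.
Over the interval, μ = 5.2 × 1.5 = 7.8 (a 90-minute span = 1.5 hours).
P(N ≥ 8) = 1 − P(N ≤ 7) ≈ 0.5188.

0.5188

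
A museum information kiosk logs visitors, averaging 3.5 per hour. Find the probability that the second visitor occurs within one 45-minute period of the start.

Over the interval, μ = 3.5 × 0.75 = 2.625 (a 45-minute period = 0.75 hours).
The second arrival falls in the interval iff at least 2 events occur there: P(S_2 ≤ t) = P(N ≥ 2) = 1 − P(N ≤ 1) ≈ 0.7374.

0.7374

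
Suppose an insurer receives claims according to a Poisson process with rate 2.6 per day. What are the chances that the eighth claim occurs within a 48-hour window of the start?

0.1551

Over the interval, μ = 2.6 × 2 = 5.2 (a 48-hour window = 2 days).
The eighth arrival falls in the interval iff at least 8 events occur there: P(S_8 ≤ t) = P(N ≥ 8) = 1 − P(N ≤ 7) ≈ 0.1551.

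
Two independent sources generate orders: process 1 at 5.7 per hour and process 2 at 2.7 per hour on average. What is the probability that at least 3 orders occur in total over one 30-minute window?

Independent Poisson processes superpose: combined rate λ = 5.7 + 2.7 = 8.4 per hour.
Over the interval, μ = 8.4 × 0.5 = 4.2 (a 30-minute window = 0.5 hours).
P(N ≥ 3) = 1 − P(N ≤ 2) ≈ 0.7898.

0.7898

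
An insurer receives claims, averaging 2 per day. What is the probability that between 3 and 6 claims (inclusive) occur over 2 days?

Over the interval, μ = 2 × 2 = 4 (2 days).
P(3 ≤ N ≤ 6) = Σ_{j=3}^{6} e^(−4) · 4^j/j! ≈ 0.6512.

0.6512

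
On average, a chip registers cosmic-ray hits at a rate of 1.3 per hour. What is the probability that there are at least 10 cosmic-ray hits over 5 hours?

Over the interval, μ = 1.3 × 5 = 6.5 (5 hours).
P(N ≥ 10) = 1 − P(N ≤ 9) = 1 − Σ_{j=0}^{9} e^(−μ) μ^j/j! ≈ 0.1226.

0.1226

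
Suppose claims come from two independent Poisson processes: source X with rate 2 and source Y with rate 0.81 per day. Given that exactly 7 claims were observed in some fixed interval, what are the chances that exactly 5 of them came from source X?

Given the total, each event is independently from source X with probability p = λ_X/(λ_X+λ_Y) = 2/2.81 ≈ 0.7117.
So K ~ Binomial(7, 2/2.81): P(K = 5) = C(7,5) · (2/2.81)^5 · (0.81/2.81)^2 ≈ 0.3187.

0.3187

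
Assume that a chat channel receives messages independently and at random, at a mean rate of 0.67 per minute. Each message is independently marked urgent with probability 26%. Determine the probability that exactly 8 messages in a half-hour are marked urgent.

0.0742

Thinning: the messages that are marked urgent themselves form a Poisson process with rate 0.26 × 0.67 = 0.1742 per minute.
Over the interval, μ = 0.1742 × 30 = 5.226 (a half-hour = 30 minutes).
P(N = 8) = e^(−5.226) · 5.226^8/8! ≈ 0.0742.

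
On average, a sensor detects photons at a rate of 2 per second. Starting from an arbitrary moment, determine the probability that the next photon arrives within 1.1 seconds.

Inter-arrival times are exponential with rate λ = 2 per second.
P(T ≤ 1.1) = 1 − e^(−λt) = 1 − e^(−2 × 1.1) = 1 − e^(−2.2) ≈ 0.8892.

0.8892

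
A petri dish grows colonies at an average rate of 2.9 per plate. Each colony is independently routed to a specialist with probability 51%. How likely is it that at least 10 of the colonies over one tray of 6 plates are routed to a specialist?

0.3960

Thinning: the colonies that are routed to a specialist themselves form a Poisson process with rate 0.51 × 2.9 = 1.479 per plate.
Over the interval, μ = 1.479 × 6 = 8.874 (a tray of 6 plates = 6 plates).
P(N ≥ 10) = 1 − P(N ≤ 9) ≈ 0.3960.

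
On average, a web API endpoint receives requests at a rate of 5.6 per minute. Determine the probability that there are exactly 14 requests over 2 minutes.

Over the interval, μ = 5.6 × 2 = 11.2 (2 minutes).
P(N = 14) = e^(−μ) μ^14/14! = e^(−11.2) · 11.2^14/87178291200 ≈ 0.0767.

0.0767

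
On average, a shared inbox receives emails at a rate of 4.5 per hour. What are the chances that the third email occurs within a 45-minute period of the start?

0.6554

Over the interval, μ = 4.5 × 0.75 = 3.375 (a 45-minute period = 0.75 hours).
The third arrival falls in the interval iff at least 3 events occur there: P(S_3 ≤ t) = P(N ≥ 3) = 1 − P(N ≤ 2) ≈ 0.6554.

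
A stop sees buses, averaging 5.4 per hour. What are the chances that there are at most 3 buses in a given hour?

With mean μ = 5.4 per hour,
P(N ≤ 3) = Σ_{j=0}^{3} e^(−μ) μ^j/j! ≈ 0.2133.

0.2133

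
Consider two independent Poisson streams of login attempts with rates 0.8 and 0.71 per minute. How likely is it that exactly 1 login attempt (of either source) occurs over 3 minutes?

Independent Poisson processes superpose: combined rate λ = 0.8 + 0.71 = 1.51 per minute.
Over the interval, μ = 1.51 × 3 = 4.53 (3 minutes).
P(N = 1) = e^(−4.53) · 4.53^1/1! ≈ 0.0488.

0.0488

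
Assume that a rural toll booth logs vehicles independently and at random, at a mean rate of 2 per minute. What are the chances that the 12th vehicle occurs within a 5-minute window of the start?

0.3032

Over the interval, μ = 2 × 5 = 10 (a 5-minute window = 5 minutes).
The 12th arrival falls in the interval iff at least 12 events occur there: P(S_12 ≤ t) = P(N ≥ 12) = 1 − P(N ≤ 11) ≈ 0.3032.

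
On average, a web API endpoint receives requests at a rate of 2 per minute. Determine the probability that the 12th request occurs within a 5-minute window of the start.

Over the interval, μ = 2 × 5 = 10 (a 5-minute window = 5 minutes).
The 12th arrival falls in the interval iff at least 12 events occur there: P(S_12 ≤ t) = P(N ≥ 12) = 1 − P(N ≤ 11) ≈ 0.3032.

0.3032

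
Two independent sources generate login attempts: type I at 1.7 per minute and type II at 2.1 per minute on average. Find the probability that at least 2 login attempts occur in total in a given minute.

Independent Poisson processes superpose: combined rate λ = 1.7 + 2.1 = 3.8 per minute.
So μ = 3.8.
P(N ≥ 2) = 1 − P(N ≤ 1) ≈ 0.8926.

0.8926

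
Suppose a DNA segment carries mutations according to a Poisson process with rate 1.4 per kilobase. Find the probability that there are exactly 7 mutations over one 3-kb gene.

Over the interval, μ = 1.4 × 3 = 4.2 (a 3-kb gene = 3 kilobases).
P(N = 7) = e^(−μ) μ^7/7! = e^(−4.2) · 4.2^7/5040 ≈ 0.0686.

0.0686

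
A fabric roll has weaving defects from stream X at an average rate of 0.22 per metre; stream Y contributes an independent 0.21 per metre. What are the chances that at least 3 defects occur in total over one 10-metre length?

0.8026

Independent Poisson processes superpose: combined rate λ = 0.22 + 0.21 = 0.43 per metre.
Over the interval, μ = 0.43 × 10 = 4.3 (a 10-metre length = 10 metres).
P(N ≥ 3) = 1 − P(N ≤ 2) ≈ 0.8026.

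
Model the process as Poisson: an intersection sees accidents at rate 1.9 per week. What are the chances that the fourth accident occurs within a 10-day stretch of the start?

0.2891

Over the interval, μ = 1.9 × 10/7 ≈ 2.71429 (a 10-day stretch = 10/7 weeks).
The fourth arrival falls in the interval iff at least 4 events occur there: P(S_4 ≤ t) = P(N ≥ 4) = 1 − P(N ≤ 3) ≈ 0.2891.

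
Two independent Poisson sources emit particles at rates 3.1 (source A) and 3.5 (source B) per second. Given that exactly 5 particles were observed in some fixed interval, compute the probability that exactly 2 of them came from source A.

0.3290

Given the total, each event is independently from source A with probability p = λ_A/(λ_A+λ_B) = 3.1/6.6 ≈ 0.4697.
So K ~ Binomial(5, 3.1/6.6): P(K = 2) = C(5,2) · (3.1/6.6)^2 · (3.5/6.6)^3 ≈ 0.3290.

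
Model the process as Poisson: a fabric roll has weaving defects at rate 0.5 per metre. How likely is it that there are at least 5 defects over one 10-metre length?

0.5595

Over the interval, μ = 0.5 × 10 = 5 (a 10-metre length = 10 metres).
P(N ≥ 5) = 1 − P(N ≤ 4) = 1 − Σ_{j=0}^{4} e^(−μ) μ^j/j! ≈ 0.5595.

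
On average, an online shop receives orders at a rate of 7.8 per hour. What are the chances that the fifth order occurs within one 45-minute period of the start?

0.6944

Over the interval, μ = 7.8 × 0.75 = 5.85 (a 45-minute period = 0.75 hours).
The fifth arrival falls in the interval iff at least 5 events occur there: P(S_5 ≤ t) = P(N ≥ 5) = 1 − P(N ≤ 4) ≈ 0.6944.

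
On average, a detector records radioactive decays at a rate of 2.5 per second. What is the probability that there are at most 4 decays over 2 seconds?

0.4405

Over the interval, μ = 2.5 × 2 = 5 (2 seconds).
P(N ≤ 4) = Σ_{j=0}^{4} e^(−μ) μ^j/j! ≈ 0.4405.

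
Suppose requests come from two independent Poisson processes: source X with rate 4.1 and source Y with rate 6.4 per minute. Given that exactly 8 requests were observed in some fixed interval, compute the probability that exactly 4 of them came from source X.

0.2246

Given the total, each event is independently from source X with probability p = λ_X/(λ_X+λ_Y) = 4.1/10.5 ≈ 0.3905.
So K ~ Binomial(8, 4.1/10.5): P(K = 4) = C(8,4) · (4.1/10.5)^4 · (6.4/10.5)^4 ≈ 0.2246.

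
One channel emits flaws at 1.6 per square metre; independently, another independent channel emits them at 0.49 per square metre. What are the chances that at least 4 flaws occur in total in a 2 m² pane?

0.6009

Independent Poisson processes superpose: combined rate λ = 1.6 + 0.49 = 2.09 per square metre.
Over the interval, μ = 2.09 × 2 = 4.18 (a 2 m² pane = 2 square metres).
P(N ≥ 4) = 1 − P(N ≤ 3) ≈ 0.6009.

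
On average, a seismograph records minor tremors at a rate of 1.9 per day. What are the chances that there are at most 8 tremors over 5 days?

Over the interval, μ = 1.9 × 5 = 9.5 (5 days).
P(N ≤ 8) = Σ_{j=0}^{8} e^(−μ) μ^j/j! ≈ 0.3918.

0.3918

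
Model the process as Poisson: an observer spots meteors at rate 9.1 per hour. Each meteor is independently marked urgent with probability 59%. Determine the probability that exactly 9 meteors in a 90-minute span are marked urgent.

Thinning: the meteors that are marked urgent themselves form a Poisson process with rate 0.59 × 9.1 = 5.369 per hour.
Over the interval, μ = 5.369 × 1.5 = 8.0535 (a 90-minute span = 1.5 hours).
P(N = 9) = e^(−8.0535) · 8.0535^9/9! ≈ 0.1249.

0.1249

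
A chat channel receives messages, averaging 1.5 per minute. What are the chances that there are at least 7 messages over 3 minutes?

0.1689

Over the interval, μ = 1.5 × 3 = 4.5 (3 minutes).
P(N ≥ 7) = 1 − P(N ≤ 6) = 1 − Σ_{j=0}^{6} e^(−μ) μ^j/j! ≈ 0.1689.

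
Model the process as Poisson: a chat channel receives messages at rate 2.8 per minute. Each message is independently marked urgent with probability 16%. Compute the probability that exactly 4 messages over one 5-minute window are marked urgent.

Thinning: the messages that are marked urgent themselves form a Poisson process with rate 0.16 × 2.8 = 0.448 per minute.
Over the interval, μ = 0.448 × 5 = 2.24 (a 5-minute window = 5 minutes).
P(N = 4) = e^(−2.24) · 2.24^4/4! ≈ 0.1117.

0.1117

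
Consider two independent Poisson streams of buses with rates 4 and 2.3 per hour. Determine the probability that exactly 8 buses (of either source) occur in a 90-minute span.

0.1241

Independent Poisson processes superpose: combined rate λ = 4 + 2.3 = 6.3 per hour.
Over the interval, μ = 6.3 × 1.5 = 9.45 (a 90-minute span = 1.5 hours).
P(N = 8) = e^(−9.45) · 9.45^8/8! ≈ 0.1241.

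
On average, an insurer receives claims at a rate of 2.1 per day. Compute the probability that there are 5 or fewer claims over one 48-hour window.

0.7531

Over the interval, μ = 2.1 × 2 = 4.2 (a 48-hour window = 2 days).
P(N ≤ 5) = Σ_{j=0}^{5} e^(−μ) μ^j/j! ≈ 0.7531.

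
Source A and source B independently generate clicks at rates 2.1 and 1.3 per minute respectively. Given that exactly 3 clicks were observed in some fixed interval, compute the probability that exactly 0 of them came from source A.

Given the total, each event is independently from source A with probability p = λ_A/(λ_A+λ_B) = 2.1/3.4 ≈ 0.6176.
So K ~ Binomial(3, 2.1/3.4): P(K = 0) = C(3,0) · (2.1/3.4)^0 · (1.3/3.4)^3 ≈ 0.0559.

0.0559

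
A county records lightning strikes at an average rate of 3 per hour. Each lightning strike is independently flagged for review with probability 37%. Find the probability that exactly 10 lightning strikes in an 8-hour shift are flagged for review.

Thinning: the lightning strikes that are flagged for review themselves form a Poisson process with rate 0.37 × 3 = 1.11 per hour.
Over the interval, μ = 1.11 × 8 = 8.88 (an 8-hour shift = 8 hours).
P(N = 10) = e^(−8.88) · 8.88^10/10! ≈ 0.1169.

0.1169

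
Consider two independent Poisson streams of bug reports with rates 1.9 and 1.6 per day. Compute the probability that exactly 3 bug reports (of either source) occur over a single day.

0.2158

Independent Poisson processes superpose: combined rate λ = 1.9 + 1.6 = 3.5 per day.
So μ = 3.5.
P(N = 3) = e^(−3.5) · 3.5^3/3! ≈ 0.2158.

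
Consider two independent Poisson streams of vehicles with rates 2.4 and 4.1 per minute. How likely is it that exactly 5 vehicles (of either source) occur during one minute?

Independent Poisson processes superpose: combined rate λ = 2.4 + 4.1 = 6.5 per minute.
So μ = 6.5.
P(N = 5) = e^(−6.5) · 6.5^5/5! ≈ 0.1454.

0.1454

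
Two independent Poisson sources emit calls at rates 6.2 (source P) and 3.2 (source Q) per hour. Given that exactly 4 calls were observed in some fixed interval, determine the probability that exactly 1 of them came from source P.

Given the total, each event is independently from source P with probability p = λ_P/(λ_P+λ_Q) = 6.2/9.4 ≈ 0.6596.
So K ~ Binomial(4, 6.2/9.4): P(K = 1) = C(4,1) · (6.2/9.4)^1 · (3.2/9.4)^3 ≈ 0.1041.

0.1041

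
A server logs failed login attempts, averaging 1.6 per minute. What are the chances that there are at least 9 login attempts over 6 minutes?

Over the interval, μ = 1.6 × 6 = 9.6 (6 minutes).
P(N ≥ 9) = 1 − P(N ≤ 8) = 1 − Σ_{j=0}^{8} e^(−μ) μ^j/j! ≈ 0.6204.

0.6204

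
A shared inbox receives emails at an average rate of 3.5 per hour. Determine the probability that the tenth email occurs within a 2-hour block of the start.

0.1695

Over the interval, μ = 3.5 × 2 = 7 (a 2-hour block = 2 hours).
The tenth arrival falls in the interval iff at least 10 events occur there: P(S_10 ≤ t) = P(N ≥ 10) = 1 − P(N ≤ 9) ≈ 0.1695.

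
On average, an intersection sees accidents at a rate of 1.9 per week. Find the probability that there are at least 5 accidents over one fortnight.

0.3322

Over the interval, μ = 1.9 × 2 = 3.8 (a fortnight = 2 weeks).
P(N ≥ 5) = 1 − P(N ≤ 4) = 1 − Σ_{j=0}^{4} e^(−μ) μ^j/j! ≈ 0.3322.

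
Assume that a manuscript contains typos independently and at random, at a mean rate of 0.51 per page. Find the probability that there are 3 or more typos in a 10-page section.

0.8835

Over the interval, μ = 0.51 × 10 = 5.1 (a 10-page section = 10 pages).
P(N ≥ 3) = 1 − P(N ≤ 2) = 1 − Σ_{j=0}^{2} e^(−μ) μ^j/j! ≈ 0.8835.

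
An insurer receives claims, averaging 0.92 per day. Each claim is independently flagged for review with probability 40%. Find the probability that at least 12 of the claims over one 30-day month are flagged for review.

0.4255

Thinning: the claims that are flagged for review themselves form a Poisson process with rate 0.4 × 0.92 = 0.368 per day.
Over the interval, μ = 0.368 × 30 = 11.04 (a 30-day month = 30 days).
P(N ≥ 12) = 1 − P(N ≤ 11) ≈ 0.4255.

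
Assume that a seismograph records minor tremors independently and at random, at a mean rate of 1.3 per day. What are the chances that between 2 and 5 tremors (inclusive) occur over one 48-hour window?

Over the interval, μ = 1.3 × 2 = 2.6 (a 48-hour window = 2 days).
P(2 ≤ N ≤ 5) = Σ_{j=2}^{5} e^(−2.6) · 2.6^j/j! ≈ 0.6836.

0.6836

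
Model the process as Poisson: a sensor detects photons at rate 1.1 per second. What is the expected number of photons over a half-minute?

E[N] = λt = 1.1 × 30 = 33 (a half-minute = 30 seconds).

33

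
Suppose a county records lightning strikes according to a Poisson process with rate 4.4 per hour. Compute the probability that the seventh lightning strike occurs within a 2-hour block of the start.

0.7744

Over the interval, μ = 4.4 × 2 = 8.8 (a 2-hour block = 2 hours).
The seventh arrival falls in the interval iff at least 7 events occur there: P(S_7 ≤ t) = P(N ≥ 7) = 1 − P(N ≤ 6) ≈ 0.7744.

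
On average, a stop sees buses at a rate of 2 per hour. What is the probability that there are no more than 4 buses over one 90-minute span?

0.8153

Over the interval, μ = 2 × 1.5 = 3 (a 90-minute span = 1.5 hours).
P(N ≤ 4) = Σ_{j=0}^{4} e^(−μ) μ^j/j! ≈ 0.8153.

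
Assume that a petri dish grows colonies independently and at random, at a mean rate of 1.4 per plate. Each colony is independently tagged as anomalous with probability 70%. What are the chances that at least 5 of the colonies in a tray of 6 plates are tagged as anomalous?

0.6986

Thinning: the colonies that are tagged as anomalous themselves form a Poisson process with rate 0.7 × 1.4 = 0.98 per plate.
Over the interval, μ = 0.98 × 6 = 5.88 (a tray of 6 plates = 6 plates).
P(N ≥ 5) = 1 − P(N ≤ 4) ≈ 0.6986.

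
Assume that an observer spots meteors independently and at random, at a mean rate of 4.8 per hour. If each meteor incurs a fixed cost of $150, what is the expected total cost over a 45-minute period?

E[N] = 4.8 × 0.75 = 3.6 (a 45-minute period = 0.75 hours); E[cost] = 3.6 × $150 = $540.

$540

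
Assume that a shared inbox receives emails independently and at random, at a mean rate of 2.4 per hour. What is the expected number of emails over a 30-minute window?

E[N] = λt = 2.4 × 0.5 = 1.2 (a 30-minute window = 0.5 hours).

1.2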